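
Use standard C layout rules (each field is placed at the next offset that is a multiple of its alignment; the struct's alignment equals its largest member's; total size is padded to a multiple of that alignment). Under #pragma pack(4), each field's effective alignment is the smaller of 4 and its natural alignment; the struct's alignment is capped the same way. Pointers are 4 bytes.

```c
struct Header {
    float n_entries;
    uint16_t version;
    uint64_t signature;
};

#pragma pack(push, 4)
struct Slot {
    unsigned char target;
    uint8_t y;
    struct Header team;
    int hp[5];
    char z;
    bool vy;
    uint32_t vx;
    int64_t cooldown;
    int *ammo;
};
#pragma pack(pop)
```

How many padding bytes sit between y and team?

2

Header: n_entries at 0 (size 4, align 4) → ends 4; version at 4 (size 2, align 2) → ends 6; pad 2 to align 8 for signature; signature at 8 (size 8, align 8) → ends 16; total 16 bytes, alignment 8
target at 0 (size 1, align 1) → ends 1
y at 1 (size 1, align 1) → ends 2
pad 2 to align 4 for team
team at 4 (size 16, align 4) → ends 20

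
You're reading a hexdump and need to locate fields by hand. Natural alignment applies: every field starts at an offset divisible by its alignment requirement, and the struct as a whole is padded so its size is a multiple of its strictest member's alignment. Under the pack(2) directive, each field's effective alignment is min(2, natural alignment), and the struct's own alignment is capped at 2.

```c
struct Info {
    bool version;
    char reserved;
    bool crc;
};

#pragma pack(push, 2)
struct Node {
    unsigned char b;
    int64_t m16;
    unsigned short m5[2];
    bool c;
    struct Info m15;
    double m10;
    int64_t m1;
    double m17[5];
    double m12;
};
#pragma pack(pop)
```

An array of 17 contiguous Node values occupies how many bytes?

1394

Info: 0..1  version  (1B, 1-aligned); 1..2  reserved  (1B, 1-aligned); 2..3  crc  (1B, 1-aligned); sizeof = 3, alignof = 1
0..1  b  (1B, 1-aligned)
1..2  -- padding (1B)
2..10  m16  (8B, 2-aligned)
10..14  m5  (4B, 2-aligned)
14..15  c  (1B, 1-aligned)
15..18  m15  (3B, 1-aligned)
18..26  m10  (8B, 2-aligned)
26..34  m1  (8B, 2-aligned)
34..74  m17  (40B, 2-aligned)
74..82  m12  (8B, 2-aligned)
sizeof = 82, alignof = 2
array of 17: 17 × 82 = 1394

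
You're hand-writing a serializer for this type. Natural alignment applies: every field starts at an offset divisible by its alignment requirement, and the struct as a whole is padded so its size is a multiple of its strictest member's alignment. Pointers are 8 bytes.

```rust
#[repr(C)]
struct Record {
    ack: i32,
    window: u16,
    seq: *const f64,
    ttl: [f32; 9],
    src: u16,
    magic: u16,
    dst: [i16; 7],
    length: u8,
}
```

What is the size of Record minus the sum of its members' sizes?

0..4  ack  (4B, 4-aligned)
4..6  window  (2B, 2-aligned)
6..8  -- padding (2B)
8..16  seq  (8B, 8-aligned)
16..52  ttl  (36B, 4-aligned)
52..54  src  (2B, 2-aligned)
54..56  magic  (2B, 2-aligned)
56..70  dst  (14B, 2-aligned)
70..71  length  (1B, 1-aligned)
71..72  -- tail padding (1B)
sizeof = 72, alignof = 8
data bytes 69, size 72 → padding 3

3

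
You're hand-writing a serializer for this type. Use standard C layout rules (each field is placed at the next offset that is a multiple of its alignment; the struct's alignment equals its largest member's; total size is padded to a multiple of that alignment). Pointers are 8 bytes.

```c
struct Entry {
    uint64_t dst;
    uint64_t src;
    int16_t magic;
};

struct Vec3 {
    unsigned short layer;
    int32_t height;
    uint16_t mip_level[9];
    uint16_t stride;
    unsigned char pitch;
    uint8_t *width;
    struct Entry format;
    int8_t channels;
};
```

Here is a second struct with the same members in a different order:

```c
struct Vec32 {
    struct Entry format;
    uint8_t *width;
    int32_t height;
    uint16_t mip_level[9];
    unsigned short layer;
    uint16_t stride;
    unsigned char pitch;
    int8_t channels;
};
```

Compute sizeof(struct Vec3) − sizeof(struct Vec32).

Entry: 0..8  dst  (8B, 8-aligned); 8..16  src  (8B, 8-aligned); 16..18  magic  (2B, 2-aligned); 18..24  -- tail padding (6B); sizeof = 24, alignof = 8
0..2  layer  (2B, 2-aligned)
2..4  -- padding (2B)
4..8  height  (4B, 4-aligned)
8..26  mip_level  (18B, 2-aligned)
26..28  stride  (2B, 2-aligned)
28..29  pitch  (1B, 1-aligned)
29..32  -- padding (3B)
32..40  width  (8B, 8-aligned)
40..64  format  (24B, 8-aligned)
64..65  channels  (1B, 1-aligned)
65..72  -- tail padding (7B)
sizeof = 72, alignof = 8
— Vec32 —
0..24  format  (24B, 8-aligned)
24..32  width  (8B, 8-aligned)
32..36  height  (4B, 4-aligned)
36..54  mip_level  (18B, 2-aligned)
54..56  layer  (2B, 2-aligned)
56..58  stride  (2B, 2-aligned)
58..59  pitch  (1B, 1-aligned)
59..60  channels  (1B, 1-aligned)
60..64  -- tail padding (4B)
sizeof = 64, alignof = 8
72 − 64 = 8

8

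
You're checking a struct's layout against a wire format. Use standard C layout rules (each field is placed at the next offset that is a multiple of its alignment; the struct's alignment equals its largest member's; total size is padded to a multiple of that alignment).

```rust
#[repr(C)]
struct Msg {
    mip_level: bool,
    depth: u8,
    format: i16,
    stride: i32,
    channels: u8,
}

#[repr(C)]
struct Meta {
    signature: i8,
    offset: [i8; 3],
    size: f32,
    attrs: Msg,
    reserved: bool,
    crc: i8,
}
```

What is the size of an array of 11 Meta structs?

Msg: 0..1  mip_level  (1B, 1-aligned); 1..2  depth  (1B, 1-aligned); 2..4  format  (2B, 2-aligned); 4..8  stride  (4B, 4-aligned); 8..9  channels  (1B, 1-aligned); 9..12  -- tail padding (3B); sizeof = 12, alignof = 4
0..1  signature  (1B, 1-aligned)
1..4  offset  (3B, 1-aligned)
4..8  size  (4B, 4-aligned)
8..20  attrs  (12B, 4-aligned)
20..21  reserved  (1B, 1-aligned)
21..22  crc  (1B, 1-aligned)
22..24  -- tail padding (2B)
sizeof = 24, alignof = 4
array of 11: 11 × 24 = 264

264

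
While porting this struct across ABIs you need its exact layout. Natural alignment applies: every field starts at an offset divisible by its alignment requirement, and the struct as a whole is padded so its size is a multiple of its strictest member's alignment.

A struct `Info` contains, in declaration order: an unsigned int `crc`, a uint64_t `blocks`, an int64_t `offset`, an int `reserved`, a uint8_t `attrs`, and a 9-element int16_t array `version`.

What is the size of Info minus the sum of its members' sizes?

0..4  crc  (4B, 4-aligned)
4..8  -- padding (4B)
8..16  blocks  (8B, 8-aligned)
16..24  offset  (8B, 8-aligned)
24..28  reserved  (4B, 4-aligned)
28..29  attrs  (1B, 1-aligned)
29..30  -- padding (1B)
30..48  version  (18B, 2-aligned)
sizeof = 48, alignof = 8
data bytes 43, size 48 → padding 5

5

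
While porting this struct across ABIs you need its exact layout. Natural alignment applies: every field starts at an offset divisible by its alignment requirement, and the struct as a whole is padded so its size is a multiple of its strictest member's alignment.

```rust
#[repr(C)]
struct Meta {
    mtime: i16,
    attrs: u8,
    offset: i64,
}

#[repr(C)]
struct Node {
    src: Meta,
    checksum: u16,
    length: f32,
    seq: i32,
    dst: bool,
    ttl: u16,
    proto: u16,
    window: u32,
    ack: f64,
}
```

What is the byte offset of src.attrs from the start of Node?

2

Meta: mtime at 0 (size 2, align 2) → ends 2; attrs at 2 (size 1, align 1) → ends 3; pad 5 to align 8 for offset; offset at 8 (size 8, align 8) → ends 16; total 16 bytes, alignment 8
src at 0 (size 16, align 8) → ends 16
within Meta: attrs at 2
0 + 2 = 2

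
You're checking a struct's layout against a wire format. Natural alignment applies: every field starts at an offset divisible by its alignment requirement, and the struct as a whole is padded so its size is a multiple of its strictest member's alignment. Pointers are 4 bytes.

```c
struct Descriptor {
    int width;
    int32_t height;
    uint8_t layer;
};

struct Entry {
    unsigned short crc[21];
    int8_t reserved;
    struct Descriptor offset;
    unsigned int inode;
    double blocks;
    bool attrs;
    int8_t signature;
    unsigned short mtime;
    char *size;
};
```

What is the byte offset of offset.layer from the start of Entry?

Descriptor: 0..4  width  (4B, 4-aligned); 4..8  height  (4B, 4-aligned); 8..9  layer  (1B, 1-aligned); 9..12  -- tail padding (3B); sizeof = 12, alignof = 4
0..42  crc  (42B, 2-aligned)
42..43  reserved  (1B, 1-aligned)
43..44  -- padding (1B)
44..56  offset  (12B, 4-aligned)
within Descriptor: layer at 8
44 + 8 = 52

52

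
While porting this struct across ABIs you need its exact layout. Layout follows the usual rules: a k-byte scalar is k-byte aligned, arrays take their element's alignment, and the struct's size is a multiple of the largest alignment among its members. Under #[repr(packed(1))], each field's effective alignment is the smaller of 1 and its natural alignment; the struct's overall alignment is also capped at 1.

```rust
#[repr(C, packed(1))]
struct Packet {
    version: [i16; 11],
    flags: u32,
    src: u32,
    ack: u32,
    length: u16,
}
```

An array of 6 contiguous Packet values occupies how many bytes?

0..22  version  (22B, 1-aligned)
22..26  flags  (4B, 1-aligned)
26..30  src  (4B, 1-aligned)
30..34  ack  (4B, 1-aligned)
34..36  length  (2B, 1-aligned)
sizeof = 36, alignof = 1
array of 6: 6 × 36 = 216

216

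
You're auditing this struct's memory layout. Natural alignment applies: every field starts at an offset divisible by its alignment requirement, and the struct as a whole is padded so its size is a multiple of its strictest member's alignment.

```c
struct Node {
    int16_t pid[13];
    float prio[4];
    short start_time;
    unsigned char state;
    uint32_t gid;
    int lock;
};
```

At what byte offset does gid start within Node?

@0: pid [26B, align 2] → 26
+2 pad (align 4)
@28: prio [16B, align 4] → 44
@44: start_time [2B, align 2] → 46
@46: state [1B, align 1] → 47
+1 pad (align 4)
@48: gid [4B, align 4] → 52

48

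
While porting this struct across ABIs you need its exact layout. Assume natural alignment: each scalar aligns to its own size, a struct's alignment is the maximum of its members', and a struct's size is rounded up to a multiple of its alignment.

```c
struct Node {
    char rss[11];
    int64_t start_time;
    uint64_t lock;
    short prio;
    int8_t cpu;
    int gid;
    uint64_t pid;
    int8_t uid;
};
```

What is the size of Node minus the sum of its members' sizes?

13

rss at 0 (size 11, align 1) → ends 11
pad 5 to align 8 for start_time
start_time at 16 (size 8, align 8) → ends 24
lock at 24 (size 8, align 8) → ends 32
prio at 32 (size 2, align 2) → ends 34
cpu at 34 (size 1, align 1) → ends 35
pad 1 to align 4 for gid
gid at 36 (size 4, align 4) → ends 40
pid at 40 (size 8, align 8) → ends 48
uid at 48 (size 1, align 1) → ends 49
tail pad 7 to reach multiple of 8
total 56 bytes, alignment 8
data bytes 43, size 56 → padding 13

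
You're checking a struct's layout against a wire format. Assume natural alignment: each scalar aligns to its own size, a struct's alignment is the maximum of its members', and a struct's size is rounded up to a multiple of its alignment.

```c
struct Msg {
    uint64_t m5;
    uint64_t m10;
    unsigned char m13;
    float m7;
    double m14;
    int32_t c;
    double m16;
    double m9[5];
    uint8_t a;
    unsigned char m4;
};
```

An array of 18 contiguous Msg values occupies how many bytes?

0..8  m5  (8B, 8-aligned)
8..16  m10  (8B, 8-aligned)
16..17  m13  (1B, 1-aligned)
17..20  -- padding (3B)
20..24  m7  (4B, 4-aligned)
24..32  m14  (8B, 8-aligned)
32..36  c  (4B, 4-aligned)
36..40  -- padding (4B)
40..48  m16  (8B, 8-aligned)
48..88  m9  (40B, 8-aligned)
88..89  a  (1B, 1-aligned)
89..90  m4  (1B, 1-aligned)
90..96  -- tail padding (6B)
sizeof = 96, alignof = 8
array of 18: 18 × 96 = 1728

1728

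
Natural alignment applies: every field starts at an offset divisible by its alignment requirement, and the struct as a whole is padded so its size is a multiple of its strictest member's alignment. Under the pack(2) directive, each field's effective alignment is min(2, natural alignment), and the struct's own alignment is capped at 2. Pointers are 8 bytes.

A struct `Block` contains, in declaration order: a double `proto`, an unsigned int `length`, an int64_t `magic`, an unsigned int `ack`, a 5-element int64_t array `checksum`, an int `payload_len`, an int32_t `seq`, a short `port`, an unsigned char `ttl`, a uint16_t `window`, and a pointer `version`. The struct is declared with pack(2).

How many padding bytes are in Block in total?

@0: proto [8B, align 2] → 8
@8: length [4B, align 2] → 12
@12: magic [8B, align 2] → 20
@20: ack [4B, align 2] → 24
@24: checksum [40B, align 2] → 64
@64: payload_len [4B, align 2] → 68
@68: seq [4B, align 2] → 72
@72: port [2B, align 2] → 74
@74: ttl [1B, align 1] → 75
+1 pad (align 2)
@76: window [2B, align 2] → 78
@78: version [8B, align 2] → 86
size 86, align 2
data bytes 85, size 86 → padding 1

1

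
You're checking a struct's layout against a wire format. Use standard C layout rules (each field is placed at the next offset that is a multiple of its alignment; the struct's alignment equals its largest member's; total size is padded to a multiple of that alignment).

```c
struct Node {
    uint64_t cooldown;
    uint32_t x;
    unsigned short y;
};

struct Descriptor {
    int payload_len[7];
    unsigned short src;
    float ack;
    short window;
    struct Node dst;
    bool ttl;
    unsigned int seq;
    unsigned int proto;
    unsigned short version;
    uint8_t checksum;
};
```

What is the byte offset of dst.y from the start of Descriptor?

Node: 0..8  cooldown  (8B, 8-aligned); 8..12  x  (4B, 4-aligned); 12..14  y  (2B, 2-aligned); 14..16  -- tail padding (2B); sizeof = 16, alignof = 8
0..28  payload_len  (28B, 4-aligned)
28..30  src  (2B, 2-aligned)
30..32  -- padding (2B)
32..36  ack  (4B, 4-aligned)
36..38  window  (2B, 2-aligned)
38..40  -- padding (2B)
40..56  dst  (16B, 8-aligned)
within Node: y at 12
40 + 12 = 52

52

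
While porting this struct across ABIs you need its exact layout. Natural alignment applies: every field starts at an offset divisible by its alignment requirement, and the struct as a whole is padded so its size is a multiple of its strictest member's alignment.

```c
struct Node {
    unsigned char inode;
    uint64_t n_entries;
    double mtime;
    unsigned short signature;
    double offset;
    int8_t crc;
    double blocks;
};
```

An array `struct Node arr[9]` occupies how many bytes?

@0: inode [1B, align 1] → 1
+7 pad (align 8)
@8: n_entries [8B, align 8] → 16
@16: mtime [8B, align 8] → 24
@24: signature [2B, align 2] → 26
+6 pad (align 8)
@32: offset [8B, align 8] → 40
@40: crc [1B, align 1] → 41
+7 pad (align 8)
@48: blocks [8B, align 8] → 56
size 56, align 8
array of 9: 9 × 56 = 504

504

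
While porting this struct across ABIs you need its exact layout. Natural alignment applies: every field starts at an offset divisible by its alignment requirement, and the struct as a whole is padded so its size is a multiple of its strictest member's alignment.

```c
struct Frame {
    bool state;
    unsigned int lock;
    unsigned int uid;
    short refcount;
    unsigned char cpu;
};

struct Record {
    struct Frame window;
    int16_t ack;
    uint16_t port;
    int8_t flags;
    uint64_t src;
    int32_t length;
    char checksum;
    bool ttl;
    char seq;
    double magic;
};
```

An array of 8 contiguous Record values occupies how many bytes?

384

Frame: 0..1  state  (1B, 1-aligned); 1..4  -- padding (3B); 4..8  lock  (4B, 4-aligned); 8..12  uid  (4B, 4-aligned); 12..14  refcount  (2B, 2-aligned); 14..15  cpu  (1B, 1-aligned); 15..16  -- tail padding (1B); sizeof = 16, alignof = 4
0..16  window  (16B, 4-aligned)
16..18  ack  (2B, 2-aligned)
18..20  port  (2B, 2-aligned)
20..21  flags  (1B, 1-aligned)
21..24  -- padding (3B)
24..32  src  (8B, 8-aligned)
32..36  length  (4B, 4-aligned)
36..37  checksum  (1B, 1-aligned)
37..38  ttl  (1B, 1-aligned)
38..39  seq  (1B, 1-aligned)
39..40  -- padding (1B)
40..48  magic  (8B, 8-aligned)
sizeof = 48, alignof = 8
array of 8: 8 × 48 = 384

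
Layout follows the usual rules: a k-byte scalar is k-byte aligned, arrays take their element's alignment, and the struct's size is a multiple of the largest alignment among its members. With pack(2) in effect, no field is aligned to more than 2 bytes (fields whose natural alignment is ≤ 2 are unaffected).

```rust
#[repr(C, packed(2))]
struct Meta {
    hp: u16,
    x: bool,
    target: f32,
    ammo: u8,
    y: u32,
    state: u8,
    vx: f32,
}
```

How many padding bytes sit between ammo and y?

1

0..2  hp  (2B, 2-aligned)
2..3  x  (1B, 1-aligned)
3..4  -- padding (1B)
4..8  target  (4B, 2-aligned)
8..9  ammo  (1B, 1-aligned)
9..10  -- padding (1B)
10..14  y  (4B, 2-aligned)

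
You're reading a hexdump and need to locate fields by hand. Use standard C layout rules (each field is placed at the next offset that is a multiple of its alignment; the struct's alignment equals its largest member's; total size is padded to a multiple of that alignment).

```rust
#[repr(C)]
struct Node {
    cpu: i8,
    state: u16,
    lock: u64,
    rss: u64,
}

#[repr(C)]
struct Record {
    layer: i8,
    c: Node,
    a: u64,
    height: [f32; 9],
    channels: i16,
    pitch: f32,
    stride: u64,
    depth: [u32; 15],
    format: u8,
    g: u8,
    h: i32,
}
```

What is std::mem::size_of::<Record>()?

168

Node: @0: cpu [1B, align 1] → 1; +1 pad (align 2); @2: state [2B, align 2] → 4; +4 pad (align 8); @8: lock [8B, align 8] → 16; @16: rss [8B, align 8] → 24; size 24, align 8
@0: layer [1B, align 1] → 1
+7 pad (align 8)
@8: c [24B, align 8] → 32
@32: a [8B, align 8] → 40
@40: height [36B, align 4] → 76
@76: channels [2B, align 2] → 78
+2 pad (align 4)
@80: pitch [4B, align 4] → 84
+4 pad (align 8)
@88: stride [8B, align 8] → 96
@96: depth [60B, align 4] → 156
@156: format [1B, align 1] → 157
@157: g [1B, align 1] → 158
+2 pad (align 4)
@160: h [4B, align 4] → 164
+4 tail pad (align 8)
size 168, align 8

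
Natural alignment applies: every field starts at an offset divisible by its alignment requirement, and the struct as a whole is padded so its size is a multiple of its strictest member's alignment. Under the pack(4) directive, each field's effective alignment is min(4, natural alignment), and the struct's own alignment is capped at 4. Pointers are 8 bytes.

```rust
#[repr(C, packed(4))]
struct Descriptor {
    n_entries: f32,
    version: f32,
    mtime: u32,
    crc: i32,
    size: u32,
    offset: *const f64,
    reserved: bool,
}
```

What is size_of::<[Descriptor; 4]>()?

0..4  n_entries  (4B, 4-aligned)
4..8  version  (4B, 4-aligned)
8..12  mtime  (4B, 4-aligned)
12..16  crc  (4B, 4-aligned)
16..20  size  (4B, 4-aligned)
20..28  offset  (8B, 4-aligned)
28..29  reserved  (1B, 1-aligned)
29..32  -- tail padding (3B)
sizeof = 32, alignof = 4
array of 4: 4 × 32 = 128

128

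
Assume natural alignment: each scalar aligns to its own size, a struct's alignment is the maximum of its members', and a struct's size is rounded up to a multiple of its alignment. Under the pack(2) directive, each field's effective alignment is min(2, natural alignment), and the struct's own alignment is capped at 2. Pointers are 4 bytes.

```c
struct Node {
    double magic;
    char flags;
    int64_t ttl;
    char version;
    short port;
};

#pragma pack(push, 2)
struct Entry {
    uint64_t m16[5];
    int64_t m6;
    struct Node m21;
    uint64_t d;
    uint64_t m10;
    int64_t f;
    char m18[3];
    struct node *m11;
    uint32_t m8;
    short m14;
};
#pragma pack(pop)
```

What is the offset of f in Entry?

96

Node: @0: magic [8B, align 8] → 8; @8: flags [1B, align 1] → 9; +7 pad (align 8); @16: ttl [8B, align 8] → 24; @24: version [1B, align 1] → 25; +1 pad (align 2); @26: port [2B, align 2] → 28; +4 tail pad (align 8); size 32, align 8
@0: m16 [40B, align 2] → 40
@40: m6 [8B, align 2] → 48
@48: m21 [32B, align 2] → 80
@80: d [8B, align 2] → 88
@88: m10 [8B, align 2] → 96
@96: f [8B, align 2] → 104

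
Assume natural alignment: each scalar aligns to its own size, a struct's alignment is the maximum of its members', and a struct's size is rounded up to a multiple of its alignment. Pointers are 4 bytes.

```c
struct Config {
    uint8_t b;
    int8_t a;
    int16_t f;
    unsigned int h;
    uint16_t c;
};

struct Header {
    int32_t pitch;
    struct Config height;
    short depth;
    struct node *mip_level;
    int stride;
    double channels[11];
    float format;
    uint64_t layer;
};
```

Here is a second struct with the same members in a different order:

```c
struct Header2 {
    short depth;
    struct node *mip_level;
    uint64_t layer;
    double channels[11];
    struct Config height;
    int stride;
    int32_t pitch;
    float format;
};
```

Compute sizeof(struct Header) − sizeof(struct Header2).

Config: b at 0 (size 1, align 1) → ends 1; a at 1 (size 1, align 1) → ends 2; f at 2 (size 2, align 2) → ends 4; h at 4 (size 4, align 4) → ends 8; c at 8 (size 2, align 2) → ends 10; tail pad 2 to reach multiple of 4; total 12 bytes, alignment 4
pitch at 0 (size 4, align 4) → ends 4
height at 4 (size 12, align 4) → ends 16
depth at 16 (size 2, align 2) → ends 18
pad 2 to align 4 for mip_level
mip_level at 20 (size 4, align 4) → ends 24
stride at 24 (size 4, align 4) → ends 28
pad 4 to align 8 for channels
channels at 32 (size 88, align 8) → ends 120
format at 120 (size 4, align 4) → ends 124
pad 4 to align 8 for layer
layer at 128 (size 8, align 8) → ends 136
total 136 bytes, alignment 8
— Header2 —
depth at 0 (size 2, align 2) → ends 2
pad 2 to align 4 for mip_level
mip_level at 4 (size 4, align 4) → ends 8
layer at 8 (size 8, align 8) → ends 16
channels at 16 (size 88, align 8) → ends 104
height at 104 (size 12, align 4) → ends 116
stride at 116 (size 4, align 4) → ends 120
pitch at 120 (size 4, align 4) → ends 124
format at 124 (size 4, align 4) → ends 128
total 128 bytes, alignment 8
136 − 128 = 8

8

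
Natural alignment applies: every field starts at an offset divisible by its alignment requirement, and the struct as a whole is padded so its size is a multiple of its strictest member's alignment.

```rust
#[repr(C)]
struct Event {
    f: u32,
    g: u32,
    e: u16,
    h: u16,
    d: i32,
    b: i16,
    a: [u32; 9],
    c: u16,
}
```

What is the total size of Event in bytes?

60

0..4  f  (4B, 4-aligned)
4..8  g  (4B, 4-aligned)
8..10  e  (2B, 2-aligned)
10..12  h  (2B, 2-aligned)
12..16  d  (4B, 4-aligned)
16..18  b  (2B, 2-aligned)
18..20  -- padding (2B)
20..56  a  (36B, 4-aligned)
56..58  c  (2B, 2-aligned)
58..60  -- tail padding (2B)
sizeof = 60, alignof = 4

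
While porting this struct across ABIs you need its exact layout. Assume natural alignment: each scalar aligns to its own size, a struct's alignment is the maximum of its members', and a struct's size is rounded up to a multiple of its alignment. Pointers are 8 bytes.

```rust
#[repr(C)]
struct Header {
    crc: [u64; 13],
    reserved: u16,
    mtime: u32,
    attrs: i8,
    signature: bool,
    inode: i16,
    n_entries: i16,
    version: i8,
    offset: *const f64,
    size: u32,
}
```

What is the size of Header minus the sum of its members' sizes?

crc at 0 (size 104, align 8) → ends 104
reserved at 104 (size 2, align 2) → ends 106
pad 2 to align 4 for mtime
mtime at 108 (size 4, align 4) → ends 112
attrs at 112 (size 1, align 1) → ends 113
signature at 113 (size 1, align 1) → ends 114
inode at 114 (size 2, align 2) → ends 116
n_entries at 116 (size 2, align 2) → ends 118
version at 118 (size 1, align 1) → ends 119
pad 1 to align 8 for offset
offset at 120 (size 8, align 8) → ends 128
size at 128 (size 4, align 4) → ends 132
tail pad 4 to reach multiple of 8
total 136 bytes, alignment 8
data bytes 129, size 136 → padding 7

7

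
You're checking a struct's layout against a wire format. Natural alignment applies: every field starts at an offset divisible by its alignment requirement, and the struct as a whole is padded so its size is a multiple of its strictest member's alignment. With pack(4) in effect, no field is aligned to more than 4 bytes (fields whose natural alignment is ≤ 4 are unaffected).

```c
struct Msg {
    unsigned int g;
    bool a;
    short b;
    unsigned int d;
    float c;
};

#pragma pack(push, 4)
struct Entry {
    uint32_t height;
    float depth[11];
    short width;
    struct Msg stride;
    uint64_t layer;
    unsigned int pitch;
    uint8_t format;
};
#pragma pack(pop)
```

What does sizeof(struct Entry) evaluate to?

84 bytes

Msg: g at 0 (size 4, align 4) → ends 4; a at 4 (size 1, align 1) → ends 5; pad 1 to align 2 for b; b at 6 (size 2, align 2) → ends 8; d at 8 (size 4, align 4) → ends 12; c at 12 (size 4, align 4) → ends 16; total 16 bytes, alignment 4
height at 0 (size 4, align 4) → ends 4
depth at 4 (size 44, align 4) → ends 48
width at 48 (size 2, align 2) → ends 50
pad 2 to align 4 for stride
stride at 52 (size 16, align 4) → ends 68
layer at 68 (size 8, align 4) → ends 76
pitch at 76 (size 4, align 4) → ends 80
format at 80 (size 1, align 1) → ends 81
tail pad 3 to reach multiple of 4
total 84 bytes, alignment 4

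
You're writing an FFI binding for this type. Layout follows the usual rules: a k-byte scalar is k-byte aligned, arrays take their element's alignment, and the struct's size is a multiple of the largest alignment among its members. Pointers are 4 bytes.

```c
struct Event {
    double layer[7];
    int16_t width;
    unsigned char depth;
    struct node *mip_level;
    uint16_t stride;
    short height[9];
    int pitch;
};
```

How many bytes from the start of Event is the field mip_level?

60

layer at 0 (size 56, align 8) → ends 56
width at 56 (size 2, align 2) → ends 58
depth at 58 (size 1, align 1) → ends 59
pad 1 to align 4 for mip_level
mip_level at 60 (size 4, align 4) → ends 64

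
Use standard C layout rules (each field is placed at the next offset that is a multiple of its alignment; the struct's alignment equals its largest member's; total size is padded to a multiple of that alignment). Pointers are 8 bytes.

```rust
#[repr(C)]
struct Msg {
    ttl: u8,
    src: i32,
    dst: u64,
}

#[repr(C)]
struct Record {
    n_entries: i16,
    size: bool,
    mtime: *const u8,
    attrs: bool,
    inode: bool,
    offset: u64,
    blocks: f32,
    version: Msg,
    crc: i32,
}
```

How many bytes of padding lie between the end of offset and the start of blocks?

0

Msg: ttl at 0 (size 1, align 1) → ends 1; pad 3 to align 4 for src; src at 4 (size 4, align 4) → ends 8; dst at 8 (size 8, align 8) → ends 16; total 16 bytes, alignment 8
n_entries at 0 (size 2, align 2) → ends 2
size at 2 (size 1, align 1) → ends 3
pad 5 to align 8 for mtime
mtime at 8 (size 8, align 8) → ends 16
attrs at 16 (size 1, align 1) → ends 17
inode at 17 (size 1, align 1) → ends 18
pad 6 to align 8 for offset
offset at 24 (size 8, align 8) → ends 32
blocks at 32 (size 4, align 4) → ends 36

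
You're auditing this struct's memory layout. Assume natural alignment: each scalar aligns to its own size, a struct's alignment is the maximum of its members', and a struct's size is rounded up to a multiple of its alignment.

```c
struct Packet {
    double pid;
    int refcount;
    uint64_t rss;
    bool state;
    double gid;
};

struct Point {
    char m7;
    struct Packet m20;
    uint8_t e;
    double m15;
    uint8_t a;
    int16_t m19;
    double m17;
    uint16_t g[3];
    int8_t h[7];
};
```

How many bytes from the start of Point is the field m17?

72

Packet: pid at 0 (size 8, align 8) → ends 8; refcount at 8 (size 4, align 4) → ends 12; pad 4 to align 8 for rss; rss at 16 (size 8, align 8) → ends 24; state at 24 (size 1, align 1) → ends 25; pad 7 to align 8 for gid; gid at 32 (size 8, align 8) → ends 40; total 40 bytes, alignment 8
m7 at 0 (size 1, align 1) → ends 1
pad 7 to align 8 for m20
m20 at 8 (size 40, align 8) → ends 48
e at 48 (size 1, align 1) → ends 49
pad 7 to align 8 for m15
m15 at 56 (size 8, align 8) → ends 64
a at 64 (size 1, align 1) → ends 65
pad 1 to align 2 for m19
m19 at 66 (size 2, align 2) → ends 68
pad 4 to align 8 for m17
m17 at 72 (size 8, align 8) → ends 80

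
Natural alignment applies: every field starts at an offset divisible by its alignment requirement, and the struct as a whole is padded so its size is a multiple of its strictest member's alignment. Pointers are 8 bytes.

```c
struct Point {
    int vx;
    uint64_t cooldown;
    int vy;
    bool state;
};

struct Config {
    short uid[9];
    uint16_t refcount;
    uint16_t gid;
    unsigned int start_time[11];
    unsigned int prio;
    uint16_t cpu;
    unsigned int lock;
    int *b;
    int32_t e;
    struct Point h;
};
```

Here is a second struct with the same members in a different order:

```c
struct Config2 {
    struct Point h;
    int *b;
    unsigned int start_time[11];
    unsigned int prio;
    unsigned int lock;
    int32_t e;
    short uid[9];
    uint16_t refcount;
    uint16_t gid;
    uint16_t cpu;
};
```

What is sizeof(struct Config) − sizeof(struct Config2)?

Point: @0: vx [4B, align 4] → 4; +4 pad (align 8); @8: cooldown [8B, align 8] → 16; @16: vy [4B, align 4] → 20; @20: state [1B, align 1] → 21; +3 tail pad (align 8); size 24, align 8
@0: uid [18B, align 2] → 18
@18: refcount [2B, align 2] → 20
@20: gid [2B, align 2] → 22
+2 pad (align 4)
@24: start_time [44B, align 4] → 68
@68: prio [4B, align 4] → 72
@72: cpu [2B, align 2] → 74
+2 pad (align 4)
@76: lock [4B, align 4] → 80
@80: b [8B, align 8] → 88
@88: e [4B, align 4] → 92
+4 pad (align 8)
@96: h [24B, align 8] → 120
size 120, align 8
— Config2 —
@0: h [24B, align 8] → 24
@24: b [8B, align 8] → 32
@32: start_time [44B, align 4] → 76
@76: prio [4B, align 4] → 80
@80: lock [4B, align 4] → 84
@84: e [4B, align 4] → 88
@88: uid [18B, align 2] → 106
@106: refcount [2B, align 2] → 108
@108: gid [2B, align 2] → 110
@110: cpu [2B, align 2] → 112
size 112, align 8
120 − 112 = 8

8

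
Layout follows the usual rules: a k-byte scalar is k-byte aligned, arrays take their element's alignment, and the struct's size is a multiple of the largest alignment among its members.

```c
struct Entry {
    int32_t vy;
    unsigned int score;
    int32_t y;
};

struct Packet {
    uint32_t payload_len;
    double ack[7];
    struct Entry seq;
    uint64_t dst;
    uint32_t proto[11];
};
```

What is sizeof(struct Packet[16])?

2176

Entry: vy at 0 (size 4, align 4) → ends 4; score at 4 (size 4, align 4) → ends 8; y at 8 (size 4, align 4) → ends 12; total 12 bytes, alignment 4
payload_len at 0 (size 4, align 4) → ends 4
pad 4 to align 8 for ack
ack at 8 (size 56, align 8) → ends 64
seq at 64 (size 12, align 4) → ends 76
pad 4 to align 8 for dst
dst at 80 (size 8, align 8) → ends 88
proto at 88 (size 44, align 4) → ends 132
tail pad 4 to reach multiple of 8
total 136 bytes, alignment 8
array of 16: 16 × 136 = 2176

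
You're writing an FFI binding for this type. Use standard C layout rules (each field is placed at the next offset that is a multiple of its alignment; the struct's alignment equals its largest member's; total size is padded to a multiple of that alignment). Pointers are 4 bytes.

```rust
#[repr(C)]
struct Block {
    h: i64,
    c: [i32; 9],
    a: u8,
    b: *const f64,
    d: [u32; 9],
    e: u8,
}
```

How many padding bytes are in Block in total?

10

0..8  h  (8B, 8-aligned)
8..44  c  (36B, 4-aligned)
44..45  a  (1B, 1-aligned)
45..48  -- padding (3B)
48..52  b  (4B, 4-aligned)
52..88  d  (36B, 4-aligned)
88..89  e  (1B, 1-aligned)
89..96  -- tail padding (7B)
sizeof = 96, alignof = 8
data bytes 86, size 96 → padding 10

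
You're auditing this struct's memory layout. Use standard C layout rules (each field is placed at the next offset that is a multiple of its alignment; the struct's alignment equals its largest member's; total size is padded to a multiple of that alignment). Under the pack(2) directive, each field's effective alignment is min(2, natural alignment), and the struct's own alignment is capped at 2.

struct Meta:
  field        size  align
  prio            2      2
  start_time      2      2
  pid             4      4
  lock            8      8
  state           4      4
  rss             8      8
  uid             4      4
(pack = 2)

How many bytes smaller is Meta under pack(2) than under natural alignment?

8

natural layout:
  prio at 0 (size 2, align 2) → ends 2
  start_time at 2 (size 2, align 2) → ends 4
  pid at 4 (size 4, align 4) → ends 8
  lock at 8 (size 8, align 8) → ends 16
  state at 16 (size 4, align 4) → ends 20
  pad 4 to align 8 for rss
  rss at 24 (size 8, align 8) → ends 32
  uid at 32 (size 4, align 4) → ends 36
  tail pad 4 to reach multiple of 8
  total 40 bytes, alignment 8
packed(2) layout:
  prio at 0 (size 2, align 2) → ends 2
  start_time at 2 (size 2, align 2) → ends 4
  pid at 4 (size 4, align 2) → ends 8
  lock at 8 (size 8, align 2) → ends 16
  state at 16 (size 4, align 2) → ends 20
  rss at 20 (size 8, align 2) → ends 28
  uid at 28 (size 4, align 2) → ends 32
  total 32 bytes, alignment 2
40 − 32 = 8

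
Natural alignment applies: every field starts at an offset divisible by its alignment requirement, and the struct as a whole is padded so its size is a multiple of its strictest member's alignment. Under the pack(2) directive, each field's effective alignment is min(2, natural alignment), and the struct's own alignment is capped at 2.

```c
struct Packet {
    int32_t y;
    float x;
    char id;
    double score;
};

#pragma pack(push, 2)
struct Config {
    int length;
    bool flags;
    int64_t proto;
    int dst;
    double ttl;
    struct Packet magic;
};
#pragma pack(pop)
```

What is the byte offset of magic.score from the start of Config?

Packet: @0: y [4B, align 4] → 4; @4: x [4B, align 4] → 8; @8: id [1B, align 1] → 9; +7 pad (align 8); @16: score [8B, align 8] → 24; size 24, align 8
@0: length [4B, align 2] → 4
@4: flags [1B, align 1] → 5
+1 pad (align 2)
@6: proto [8B, align 2] → 14
@14: dst [4B, align 2] → 18
@18: ttl [8B, align 2] → 26
@26: magic [24B, align 2] → 50
within Packet: score at 16
26 + 16 = 42

42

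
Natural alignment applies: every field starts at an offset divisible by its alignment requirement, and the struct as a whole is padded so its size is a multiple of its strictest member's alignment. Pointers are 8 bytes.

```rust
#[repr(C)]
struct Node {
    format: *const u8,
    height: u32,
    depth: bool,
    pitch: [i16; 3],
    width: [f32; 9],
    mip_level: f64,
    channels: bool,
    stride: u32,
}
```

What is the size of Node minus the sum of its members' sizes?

4

@0: format [8B, align 8] → 8
@8: height [4B, align 4] → 12
@12: depth [1B, align 1] → 13
+1 pad (align 2)
@14: pitch [6B, align 2] → 20
@20: width [36B, align 4] → 56
@56: mip_level [8B, align 8] → 64
@64: channels [1B, align 1] → 65
+3 pad (align 4)
@68: stride [4B, align 4] → 72
size 72, align 8
data bytes 68, size 72 → padding 4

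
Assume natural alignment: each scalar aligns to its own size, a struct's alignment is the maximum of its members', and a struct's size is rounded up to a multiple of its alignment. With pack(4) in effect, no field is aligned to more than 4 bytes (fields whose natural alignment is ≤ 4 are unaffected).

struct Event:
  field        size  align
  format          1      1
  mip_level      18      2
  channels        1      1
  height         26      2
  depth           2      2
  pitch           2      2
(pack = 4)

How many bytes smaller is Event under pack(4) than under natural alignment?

0

natural layout:
  @0: format [1B, align 1] → 1
  +1 pad (align 2)
  @2: mip_level [18B, align 2] → 20
  @20: channels [1B, align 1] → 21
  +1 pad (align 2)
  @22: height [26B, align 2] → 48
  @48: depth [2B, align 2] → 50
  @50: pitch [2B, align 2] → 52
  size 52, align 2
packed(4) layout:
  @0: format [1B, align 1] → 1
  +1 pad (align 2)
  @2: mip_level [18B, align 2] → 20
  @20: channels [1B, align 1] → 21
  +1 pad (align 2)
  @22: height [26B, align 2] → 48
  @48: depth [2B, align 2] → 50
  @50: pitch [2B, align 2] → 52
  size 52, align 2
52 − 52 = 0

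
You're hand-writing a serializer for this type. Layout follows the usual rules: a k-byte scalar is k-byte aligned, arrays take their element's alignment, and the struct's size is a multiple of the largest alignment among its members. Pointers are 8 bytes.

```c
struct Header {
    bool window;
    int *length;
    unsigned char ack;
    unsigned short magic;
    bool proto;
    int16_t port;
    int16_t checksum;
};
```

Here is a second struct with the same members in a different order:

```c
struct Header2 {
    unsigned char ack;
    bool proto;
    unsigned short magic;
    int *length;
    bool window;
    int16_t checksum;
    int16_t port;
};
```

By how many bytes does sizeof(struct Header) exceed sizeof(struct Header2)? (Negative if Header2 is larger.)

0..1  window  (1B, 1-aligned)
1..8  -- padding (7B)
8..16  length  (8B, 8-aligned)
16..17  ack  (1B, 1-aligned)
17..18  -- padding (1B)
18..20  magic  (2B, 2-aligned)
20..21  proto  (1B, 1-aligned)
21..22  -- padding (1B)
22..24  port  (2B, 2-aligned)
24..26  checksum  (2B, 2-aligned)
26..32  -- tail padding (6B)
sizeof = 32, alignof = 8
— Header2 —
0..1  ack  (1B, 1-aligned)
1..2  proto  (1B, 1-aligned)
2..4  magic  (2B, 2-aligned)
4..8  -- padding (4B)
8..16  length  (8B, 8-aligned)
16..17  window  (1B, 1-aligned)
17..18  -- padding (1B)
18..20  checksum  (2B, 2-aligned)
20..22  port  (2B, 2-aligned)
22..24  -- tail padding (2B)
sizeof = 24, alignof = 8
32 − 24 = 8

8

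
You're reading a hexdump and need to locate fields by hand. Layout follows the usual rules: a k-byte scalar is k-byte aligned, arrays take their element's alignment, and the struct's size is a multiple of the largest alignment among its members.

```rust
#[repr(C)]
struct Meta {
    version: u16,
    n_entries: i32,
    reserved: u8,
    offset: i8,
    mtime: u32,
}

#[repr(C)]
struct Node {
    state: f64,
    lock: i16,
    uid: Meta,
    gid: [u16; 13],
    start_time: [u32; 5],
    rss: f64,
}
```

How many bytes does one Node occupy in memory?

88 bytes

Meta: 0..2  version  (2B, 2-aligned); 2..4  -- padding (2B); 4..8  n_entries  (4B, 4-aligned); 8..9  reserved  (1B, 1-aligned); 9..10  offset  (1B, 1-aligned); 10..12  -- padding (2B); 12..16  mtime  (4B, 4-aligned); sizeof = 16, alignof = 4
0..8  state  (8B, 8-aligned)
8..10  lock  (2B, 2-aligned)
10..12  -- padding (2B)
12..28  uid  (16B, 4-aligned)
28..54  gid  (26B, 2-aligned)
54..56  -- padding (2B)
56..76  start_time  (20B, 4-aligned)
76..80  -- padding (4B)
80..88  rss  (8B, 8-aligned)
sizeof = 88, alignof = 8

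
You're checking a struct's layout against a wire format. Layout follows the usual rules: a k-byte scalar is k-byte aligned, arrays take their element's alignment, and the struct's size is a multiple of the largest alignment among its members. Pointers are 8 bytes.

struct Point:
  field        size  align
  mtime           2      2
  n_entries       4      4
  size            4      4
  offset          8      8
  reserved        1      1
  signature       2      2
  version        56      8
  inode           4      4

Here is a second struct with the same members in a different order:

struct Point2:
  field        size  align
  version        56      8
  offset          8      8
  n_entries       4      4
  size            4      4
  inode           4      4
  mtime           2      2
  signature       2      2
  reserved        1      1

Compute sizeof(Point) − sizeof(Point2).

@0: mtime [2B, align 2] → 2
+2 pad (align 4)
@4: n_entries [4B, align 4] → 8
@8: size [4B, align 4] → 12
+4 pad (align 8)
@16: offset [8B, align 8] → 24
@24: reserved [1B, align 1] → 25
+1 pad (align 2)
@26: signature [2B, align 2] → 28
+4 pad (align 8)
@32: version [56B, align 8] → 88
@88: inode [4B, align 4] → 92
+4 tail pad (align 8)
size 96, align 8
— Point2 —
@0: version [56B, align 8] → 56
@56: offset [8B, align 8] → 64
@64: n_entries [4B, align 4] → 68
@68: size [4B, align 4] → 72
@72: inode [4B, align 4] → 76
@76: mtime [2B, align 2] → 78
@78: signature [2B, align 2] → 80
@80: reserved [1B, align 1] → 81
+7 tail pad (align 8)
size 88, align 8
96 − 88 = 8

8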